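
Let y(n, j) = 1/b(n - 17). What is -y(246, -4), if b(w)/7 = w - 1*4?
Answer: -1/1575 ≈ -0.00063492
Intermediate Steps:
b(w) = -28 + 7*w (b(w) = 7*(w - 1*4) = 7*(w - 4) = 7*(-4 + w) = -28 + 7*w)
y(n, j) = 1/(-147 + 7*n) (y(n, j) = 1/(-28 + 7*(n - 17)) = 1/(-28 + 7*(-17 + n)) = 1/(-28 + (-119 + 7*n)) = 1/(-147 + 7*n))
-y(246, -4) = -1/(7*(-21 + 246)) = -1/(7*225) = -1*1/1575 = -1/1575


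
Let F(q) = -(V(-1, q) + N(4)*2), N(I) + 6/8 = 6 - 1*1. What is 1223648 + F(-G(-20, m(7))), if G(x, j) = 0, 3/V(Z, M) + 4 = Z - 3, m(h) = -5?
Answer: 9789119/8 ≈ 1.2236e+6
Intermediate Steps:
N(I) = 17/4 (N(I) = -3/4 + (6 - 1*1) = -3/4 + (6 - 1) = -3/4 + 5 = 17/4)
V(Z, M) = 3/(-7 + Z) (V(Z, M) = 3/(-4 + (Z - 3)) = 3/(-4 + (-3 + Z)) = 3/(-7 + Z))
F(q) = -65/8 (F(q) = -(3/(-7 - 1) + (17/4)*2) = -(3/(-8) + 17/2) = -(3*(-1/8) + 17/2) = -(-3/8 + 17/2) = -1*65/8 = -65/8)
1223648 + F(-G(-20, m(7))) = 1223648 - 65/8 = 9789119/8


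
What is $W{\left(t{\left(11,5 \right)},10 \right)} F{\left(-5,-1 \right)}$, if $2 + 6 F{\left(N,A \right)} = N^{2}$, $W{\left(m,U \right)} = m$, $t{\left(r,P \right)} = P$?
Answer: $\frac{115}{6} \approx 19.167$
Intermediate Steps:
$F{\left(N,A \right)} = - \frac{1}{3} + \frac{N^{2}}{6}$
$W{\left(t{\left(11,5 \right)},10 \right)} F{\left(-5,-1 \right)} = 5 \left(- \frac{1}{3} + \frac{\left(-5\right)^{2}}{6}\right) = 5 \left(- \frac{1}{3} + \frac{1}{6} \cdot 25\right) = 5 \left(- \frac{1}{3} + \frac{25}{6}\right) = 5 \cdot \frac{23}{6} = \frac{115}{6}$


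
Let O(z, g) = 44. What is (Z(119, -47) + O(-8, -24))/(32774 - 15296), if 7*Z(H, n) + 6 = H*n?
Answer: -5291/122346 ≈ -0.043246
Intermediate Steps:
Z(H, n) = -6/7 + H*n/7 (Z(H, n) = -6/7 + (H*n)/7 = -6/7 + H*n/7)
(Z(119, -47) + O(-8, -24))/(32774 - 15296) = ((-6/7 + (1/7)*119*(-47)) + 44)/(32774 - 15296) = ((-6/7 - 799) + 44)/17478 = (-5599/7 + 44)*(1/17478) = -5291/7*1/17478 = -5291/122346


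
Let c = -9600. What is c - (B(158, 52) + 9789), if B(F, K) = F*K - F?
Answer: -27447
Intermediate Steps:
B(F, K) = -F + F*K
c - (B(158, 52) + 9789) = -9600 - (158*(-1 + 52) + 9789) = -9600 - (158*51 + 9789) = -9600 - (8058 + 9789) = -9600 - 1*17847 = -9600 - 17847 = -27447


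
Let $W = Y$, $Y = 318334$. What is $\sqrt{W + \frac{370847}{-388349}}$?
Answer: $\frac{\sqrt{48009380938553931}}{388349} \approx 564.21$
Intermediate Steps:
$W = 318334$
$\sqrt{W + \frac{370847}{-388349}} = \sqrt{318334 + \frac{370847}{-388349}} = \sqrt{318334 + 370847 \left(- \frac{1}{388349}\right)} = \sqrt{318334 - \frac{370847}{388349}} = \sqrt{\frac{123624319719}{388349}} = \frac{\sqrt{48009380938553931}}{388349}$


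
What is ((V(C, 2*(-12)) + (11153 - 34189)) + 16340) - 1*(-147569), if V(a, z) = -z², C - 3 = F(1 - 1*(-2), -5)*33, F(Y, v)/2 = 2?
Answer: 140297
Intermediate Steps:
F(Y, v) = 4 (F(Y, v) = 2*2 = 4)
C = 135 (C = 3 + 4*33 = 3 + 132 = 135)
((V(C, 2*(-12)) + (11153 - 34189)) + 16340) - 1*(-147569) = ((-(2*(-12))² + (11153 - 34189)) + 16340) - 1*(-147569) = ((-1*(-24)² - 23036) + 16340) + 147569 = ((-1*576 - 23036) + 16340) + 147569 = ((-576 - 23036) + 16340) + 147569 = (-23612 + 16340) + 147569 = -7272 + 147569 = 140297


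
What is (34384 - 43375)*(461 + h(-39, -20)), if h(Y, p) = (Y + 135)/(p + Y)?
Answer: -243683073/59 ≈ -4.1302e+6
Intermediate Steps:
h(Y, p) = (135 + Y)/(Y + p)
(34384 - 43375)*(461 + h(-39, -20)) = (34384 - 43375)*(461 + (135 - 39)/(-39 - 20)) = -8991*(461 + 96/(-59)) = -8991*(461 - 1/59*96) = -8991*(461 - 96/59) = -8991*27103/59 = -243683073/59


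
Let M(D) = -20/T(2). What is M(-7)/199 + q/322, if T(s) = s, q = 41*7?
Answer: 7699/9154 ≈ 0.84105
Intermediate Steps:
q = 287
M(D) = -10 (M(D) = -20/2 = -20*½ = -10)
M(-7)/199 + q/322 = -10/199 + 287/322 = -10*1/199 + 287*(1/322) = -10/199 + 41/46 = 7699/9154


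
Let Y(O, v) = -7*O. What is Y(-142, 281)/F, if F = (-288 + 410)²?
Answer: 497/7442 ≈ 0.066783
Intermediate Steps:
F = 14884 (F = 122² = 14884)
Y(-142, 281)/F = -7*(-142)/14884 = 994*(1/14884) = 497/7442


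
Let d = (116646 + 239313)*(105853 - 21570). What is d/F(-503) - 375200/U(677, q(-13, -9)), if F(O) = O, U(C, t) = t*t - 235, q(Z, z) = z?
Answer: -330000735967/5533 ≈ -5.9642e+7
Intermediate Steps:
U(C, t) = -235 + t² (U(C, t) = t² - 235 = -235 + t²)
d = 30001292397 (d = 355959*84283 = 30001292397)
d/F(-503) - 375200/U(677, q(-13, -9)) = 30001292397/(-503) - 375200/(-235 + (-9)²) = 30001292397*(-1/503) - 375200/(-235 + 81) = -30001292397/503 - 375200/(-154) = -30001292397/503 - 375200*(-1/154) = -30001292397/503 + 26800/11 = -330000735967/5533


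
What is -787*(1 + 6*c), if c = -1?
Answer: 3935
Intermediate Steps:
-787*(1 + 6*c) = -787*(1 + 6*(-1)) = -787*(1 - 6) = -787*(-5) = 3935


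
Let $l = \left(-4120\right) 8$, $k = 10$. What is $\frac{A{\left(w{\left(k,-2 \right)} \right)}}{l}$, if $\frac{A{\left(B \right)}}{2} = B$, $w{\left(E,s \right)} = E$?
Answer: $- \frac{1}{1648} \approx -0.0006068$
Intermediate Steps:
$A{\left(B \right)} = 2 B$
$l = -32960$
$\frac{A{\left(w{\left(k,-2 \right)} \right)}}{l} = \frac{2 \cdot 10}{-32960} = 20 \left(- \frac{1}{32960}\right) = - \frac{1}{1648}$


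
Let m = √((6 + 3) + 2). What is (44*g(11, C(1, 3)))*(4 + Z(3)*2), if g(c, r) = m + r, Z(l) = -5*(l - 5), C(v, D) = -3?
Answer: -3168 + 1056*√11 ≈ 334.36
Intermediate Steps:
m = √11 (m = √(9 + 2) = √11 ≈ 3.3166)
Z(l) = 25 - 5*l (Z(l) = -5*(-5 + l) = 25 - 5*l)
g(c, r) = r + √11 (g(c, r) = √11 + r = r + √11)
(44*g(11, C(1, 3)))*(4 + Z(3)*2) = (44*(-3 + √11))*(4 + (25 - 5*3)*2) = (-132 + 44*√11)*(4 + (25 - 15)*2) = (-132 + 44*√11)*(4 + 10*2) = (-132 + 44*√11)*(4 + 20) = (-132 + 44*√11)*24 = -3168 + 1056*√11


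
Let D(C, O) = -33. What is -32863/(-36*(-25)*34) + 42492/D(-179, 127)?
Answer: -433779893/336600 ≈ -1288.7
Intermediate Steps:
-32863/(-36*(-25)*34) + 42492/D(-179, 127) = -32863/(-36*(-25)*34) + 42492/(-33) = -32863/(900*34) + 42492*(-1/33) = -32863/30600 - 14164/11 = -433779893/336600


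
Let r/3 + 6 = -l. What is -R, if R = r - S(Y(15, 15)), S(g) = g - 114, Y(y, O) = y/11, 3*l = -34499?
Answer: -380530/11 ≈ -34594.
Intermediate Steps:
l = -34499/3 (l = (1/3)*(-34499) = -34499/3 ≈ -11500.)
Y(y, O) = y/11 (Y(y, O) = y*(1/11) = y/11)
S(g) = -114 + g
r = 34481 (r = -18 + 3*(-1*(-34499/3)) = -18 + 3*(34499/3) = -18 + 34499 = 34481)
R = 380530/11 (R = 34481 - (-114 + (1/11)*15) = 34481 - (-114 + 15/11) = 34481 - 1*(-1239/11) = 34481 + 1239/11 = 380530/11 ≈ 34594.)
-R = -1*380530/11 = -380530/11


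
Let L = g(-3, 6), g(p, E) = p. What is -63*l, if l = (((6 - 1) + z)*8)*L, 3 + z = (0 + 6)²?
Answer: 57456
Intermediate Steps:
z = 33 (z = -3 + (0 + 6)² = -3 + 6² = -3 + 36 = 33)
L = -3
l = -912 (l = (((6 - 1) + 33)*8)*(-3) = ((5 + 33)*8)*(-3) = (38*8)*(-3) = 304*(-3) = -912)
-63*l = -63*(-912) = 57456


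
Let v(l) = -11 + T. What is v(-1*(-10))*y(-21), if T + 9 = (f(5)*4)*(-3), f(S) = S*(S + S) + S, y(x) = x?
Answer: 14280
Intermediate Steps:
f(S) = S + 2*S**2 (f(S) = S*(2*S) + S = 2*S**2 + S = S + 2*S**2)
T = -669 (T = -9 + ((5*(1 + 2*5))*4)*(-3) = -9 + ((5*(1 + 10))*4)*(-3) = -9 + ((5*11)*4)*(-3) = -9 + (55*4)*(-3) = -9 + 220*(-3) = -9 - 660 = -669)
v(l) = -680 (v(l) = -11 - 669 = -680)
v(-1*(-10))*y(-21) = -680*(-21) = 14280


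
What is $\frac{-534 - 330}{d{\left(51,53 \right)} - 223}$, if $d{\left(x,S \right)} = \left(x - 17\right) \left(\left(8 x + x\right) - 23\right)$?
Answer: $- \frac{288}{4867} \approx -0.059174$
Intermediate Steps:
$d{\left(x,S \right)} = \left(-23 + 9 x\right) \left(-17 + x\right)$ ($d{\left(x,S \right)} = \left(-17 + x\right) \left(9 x - 23\right) = \left(-17 + x\right) \left(-23 + 9 x\right) = \left(-23 + 9 x\right) \left(-17 + x\right)$)
$\frac{-534 - 330}{d{\left(51,53 \right)} - 223} = \frac{-534 - 330}{\left(391 - 8976 + 9 \cdot 51^{2}\right) - 223} = - \frac{864}{\left(391 - 8976 + 9 \cdot 2601\right) - 223} = - \frac{864}{\left(391 - 8976 + 23409\right) - 223} = - \frac{864}{14824 - 223} = - \frac{864}{14601} = \left(-864\right) \frac{1}{14601} = - \frac{288}{4867}$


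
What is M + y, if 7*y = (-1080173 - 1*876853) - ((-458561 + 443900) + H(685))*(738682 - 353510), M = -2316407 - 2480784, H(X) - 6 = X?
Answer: 5345315477/7 ≈ 7.6362e+8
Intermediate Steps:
H(X) = 6 + X
M = -4797191
y = 5378895814/7 (y = ((-1080173 - 1*876853) - ((-458561 + 443900) + (6 + 685))*(738682 - 353510))/7 = ((-1080173 - 876853) - (-14661 + 691)*385172)/7 = (-1957026 - (-13970)*385172)/7 = (-1957026 - 1*(-5380852840))/7 = (-1957026 + 5380852840)/7 = (⅐)*5378895814 = 5378895814/7 ≈ 7.6841e+8)
M + y = -4797191 + 5378895814/7 = 5345315477/7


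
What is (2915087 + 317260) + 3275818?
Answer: 6508165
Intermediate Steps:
(2915087 + 317260) + 3275818 = 3232347 + 3275818 = 6508165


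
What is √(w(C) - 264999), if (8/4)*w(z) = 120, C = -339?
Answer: I*√264939 ≈ 514.72*I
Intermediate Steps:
w(z) = 60 (w(z) = (½)*120 = 60)
√(w(C) - 264999) = √(60 - 264999) = √(-264939) = I*√264939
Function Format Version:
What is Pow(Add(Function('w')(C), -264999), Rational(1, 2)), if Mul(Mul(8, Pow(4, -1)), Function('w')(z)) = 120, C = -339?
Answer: Mul(I, Pow(264939, Rational(1, 2))) ≈ Mul(514.72, I)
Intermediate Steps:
Function('w')(z) = 60 (Function('w')(z) = Mul(Rational(1, 2), 120) = 60)
Pow(Add(Function('w')(C), -264999), Rational(1, 2)) = Pow(Add(60, -264999), Rational(1, 2)) = Pow(-264939, Rational(1, 2)) = Mul(I, Pow(264939, Rational(1, 2)))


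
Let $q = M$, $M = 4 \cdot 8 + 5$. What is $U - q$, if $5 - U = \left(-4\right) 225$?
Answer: $868$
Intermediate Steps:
$U = 905$ ($U = 5 - \left(-4\right) 225 = 5 - -900 = 5 + 900 = 905$)
$M = 37$ ($M = 32 + 5 = 37$)
$q = 37$
$U - q = 905 - 37 = 868$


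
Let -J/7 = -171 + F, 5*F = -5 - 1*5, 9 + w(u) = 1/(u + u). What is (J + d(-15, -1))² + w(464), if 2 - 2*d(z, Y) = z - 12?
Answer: 1393708681/928 ≈ 1.5018e+6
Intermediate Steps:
d(z, Y) = 7 - z/2 (d(z, Y) = 1 - (z - 12)/2 = 1 - (-12 + z)/2 = 1 + (6 - z/2) = 7 - z/2)
w(u) = -9 + 1/(2*u) (w(u) = -9 + 1/(u + u) = -9 + 1/(2*u))
F = -2 (F = (-5 - 1*5)/5 = (-5 - 5)/5 = (⅕)*(-10) = -2)
J = 1211 (J = -7*(-171 - 2) = -7*(-173) = 1211)
(J + d(-15, -1))² + w(464) = (1211 + (7 - ½*(-15)))² + (-9 + (½)/464) = (1211 + (7 + 15/2))² + (-9 + (½)*(1/464)) = (1211 + 29/2)² + (-9 + 1/928) = (2451/2)² - 8351/928 = 6007401/4 - 8351/928 = 1393708681/928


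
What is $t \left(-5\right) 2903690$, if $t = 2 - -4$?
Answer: $-87110700$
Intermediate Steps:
$t = 6$ ($t = 2 + 4 = 6$)
$t \left(-5\right) 2903690 = 6 \left(-5\right) 2903690 = \left(-30\right) 2903690 = -87110700$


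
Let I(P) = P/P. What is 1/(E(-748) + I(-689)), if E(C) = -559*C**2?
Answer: -1/312762735 ≈ -3.1973e-9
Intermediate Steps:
I(P) = 1
1/(E(-748) + I(-689)) = 1/(-559*(-748)**2 + 1) = 1/(-559*559504 + 1) = 1/(-312762736 + 1) = 1/(-312762735) = -1/312762735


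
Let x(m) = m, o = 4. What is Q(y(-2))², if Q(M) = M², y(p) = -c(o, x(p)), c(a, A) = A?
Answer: 16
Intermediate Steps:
y(p) = -p
Q(y(-2))² = ((-1*(-2))²)² = (2²)² = 4² = 16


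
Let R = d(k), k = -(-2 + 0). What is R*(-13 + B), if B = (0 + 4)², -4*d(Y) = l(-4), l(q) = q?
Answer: 3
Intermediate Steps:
k = 2 (k = -1*(-2) = 2)
d(Y) = 1 (d(Y) = -¼*(-4) = 1)
R = 1
B = 16 (B = 4² = 16)
R*(-13 + B) = 1*(-13 + 16) = 1*3 = 3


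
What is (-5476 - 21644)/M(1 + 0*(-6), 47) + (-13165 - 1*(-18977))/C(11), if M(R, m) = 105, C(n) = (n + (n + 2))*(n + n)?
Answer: -228485/924 ≈ -247.28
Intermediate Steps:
C(n) = 2*n*(2 + 2*n) (C(n) = (n + (2 + n))*(2*n) = (2 + 2*n)*(2*n) = 2*n*(2 + 2*n))
(-5476 - 21644)/M(1 + 0*(-6), 47) + (-13165 - 1*(-18977))/C(11) = (-5476 - 21644)/105 + (-13165 - 1*(-18977))/((4*11*(1 + 11))) = -27120*1/105 + (-13165 + 18977)/((4*11*12)) = -1808/7 + 5812/528 = -1808/7 + 5812*(1/528) = -1808/7 + 1453/132 = -228485/924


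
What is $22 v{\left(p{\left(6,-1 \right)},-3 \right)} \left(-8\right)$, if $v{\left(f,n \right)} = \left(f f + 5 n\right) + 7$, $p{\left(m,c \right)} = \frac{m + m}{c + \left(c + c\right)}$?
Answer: $-1408$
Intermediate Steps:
$p{\left(m,c \right)} = \frac{2 m}{3 c}$ ($p{\left(m,c \right)} = \frac{2 m}{c + 2 c} = \frac{2 m}{3 c}$)
$v{\left(f,n \right)} = 7 + f^{2} + 5 n$ ($v{\left(f,n \right)} = \left(f^{2} + 5 n\right) + 7 = 7 + f^{2} + 5 n$)
$22 v{\left(p{\left(6,-1 \right)},-3 \right)} \left(-8\right) = 22 \left(7 + \left(\frac{2}{3} \cdot 6 \frac{1}{-1}\right)^{2} + 5 \left(-3\right)\right) \left(-8\right) = 22 \left(7 + \left(\frac{2}{3} \cdot 6 \left(-1\right)\right)^{2} - 15\right) \left(-8\right) = 22 \left(7 + \left(-4\right)^{2} - 15\right) \left(-8\right) = 22 \left(7 + 16 - 15\right) \left(-8\right) = 22 \cdot 8 \left(-8\right) = 176 \left(-8\right) = -1408$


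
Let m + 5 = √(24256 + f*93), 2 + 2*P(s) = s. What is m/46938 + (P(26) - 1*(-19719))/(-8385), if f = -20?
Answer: -308725201/131191710 + √5599/23469 ≈ -2.3500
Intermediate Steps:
P(s) = -1 + s/2
m = -5 + 2*√5599 (m = -5 + √(24256 - 20*93) = -5 + √(24256 - 1860) = -5 + √22396 = -5 + 2*√5599 ≈ 144.65)
m/46938 + (P(26) - 1*(-19719))/(-8385) = (-5 + 2*√5599)/46938 + ((-1 + (½)*26) - 1*(-19719))/(-8385) = (-5 + 2*√5599)*(1/46938) + ((-1 + 13) + 19719)*(-1/8385) = (-5/46938 + √5599/23469) + (12 + 19719)*(-1/8385) = (-5/46938 + √5599/23469) + 19731*(-1/8385) = (-5/46938 + √5599/23469) - 6577/2795 = -308725201/131191710 + √5599/23469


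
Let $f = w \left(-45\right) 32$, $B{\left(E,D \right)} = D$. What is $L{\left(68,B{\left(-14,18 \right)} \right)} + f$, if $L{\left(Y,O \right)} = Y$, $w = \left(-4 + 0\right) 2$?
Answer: $11588$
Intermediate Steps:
$w = -8$ ($w = \left(-4\right) 2 = -8$)
$f = 11520$ ($f = \left(-8\right) \left(-45\right) 32 = 360 \cdot 32 = 11520$)
$L{\left(68,B{\left(-14,18 \right)} \right)} + f = 68 + 11520 = 11588$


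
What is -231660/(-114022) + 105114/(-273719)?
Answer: 25712217516/15604993909 ≈ 1.6477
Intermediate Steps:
-231660/(-114022) + 105114/(-273719) = -231660*(-1/114022) + 105114*(-1/273719) = 115830/57011 - 105114/273719 = 25712217516/15604993909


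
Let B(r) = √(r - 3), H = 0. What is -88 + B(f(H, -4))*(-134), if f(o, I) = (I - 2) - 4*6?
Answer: -88 - 134*I*√33 ≈ -88.0 - 769.77*I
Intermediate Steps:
f(o, I) = -26 + I (f(o, I) = (-2 + I) - 24 = -26 + I)
B(r) = √(-3 + r)
-88 + B(f(H, -4))*(-134) = -88 + √(-3 + (-26 - 4))*(-134) = -88 + √(-3 - 30)*(-134) = -88 + √(-33)*(-134) = -88 + (I*√33)*(-134) = -88 - 134*I*√33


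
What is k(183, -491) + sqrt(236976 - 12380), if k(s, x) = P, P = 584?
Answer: 584 + 2*sqrt(56149) ≈ 1057.9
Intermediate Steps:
k(s, x) = 584
k(183, -491) + sqrt(236976 - 12380) = 584 + sqrt(236976 - 12380) = 584 + sqrt(224596) = 584 + 2*sqrt(56149)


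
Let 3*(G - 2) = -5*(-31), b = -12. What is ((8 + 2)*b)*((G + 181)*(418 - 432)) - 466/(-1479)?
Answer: 583081426/1479 ≈ 3.9424e+5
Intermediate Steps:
G = 161/3 (G = 2 + (-5*(-31))/3 = 2 + (⅓)*155 = 2 + 155/3 = 161/3 ≈ 53.667)
((8 + 2)*b)*((G + 181)*(418 - 432)) - 466/(-1479) = ((8 + 2)*(-12))*((161/3 + 181)*(418 - 432)) - 466/(-1479) = (10*(-12))*((704/3)*(-14)) - 466*(-1/1479) = -120*(-9856/3) + 466/1479 = 394240 + 466/1479 = 583081426/1479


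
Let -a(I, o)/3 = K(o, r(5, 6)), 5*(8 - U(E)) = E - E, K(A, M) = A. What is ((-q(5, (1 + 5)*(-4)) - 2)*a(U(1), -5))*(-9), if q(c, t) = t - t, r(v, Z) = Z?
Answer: 270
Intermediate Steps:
U(E) = 8 (U(E) = 8 - (E - E)/5 = 8 - ⅕*0 = 8 + 0 = 8)
a(I, o) = -3*o
q(c, t) = 0
((-q(5, (1 + 5)*(-4)) - 2)*a(U(1), -5))*(-9) = ((-1*0 - 2)*(-3*(-5)))*(-9) = ((0 - 2)*15)*(-9) = -2*15*(-9) = -30*(-9) = 270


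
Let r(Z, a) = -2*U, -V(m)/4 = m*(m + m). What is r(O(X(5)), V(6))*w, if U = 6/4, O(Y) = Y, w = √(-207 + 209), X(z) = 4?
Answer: -3*√2 ≈ -4.2426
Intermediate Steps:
w = √2 ≈ 1.4142
U = 3/2 (U = 6*(¼) = 3/2 ≈ 1.5000)
V(m) = -8*m² (V(m) = -4*m*(m + m) = -4*m*2*m = -8*m²)
r(Z, a) = -3 (r(Z, a) = -2*3/2 = -3)
r(O(X(5)), V(6))*w = -3*√2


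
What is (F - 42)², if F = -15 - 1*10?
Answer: 4489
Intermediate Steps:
F = -25 (F = -15 - 10 = -25)
(F - 42)² = (-25 - 42)² = (-67)² = 4489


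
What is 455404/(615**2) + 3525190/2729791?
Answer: 2576472728314/1032475200975 ≈ 2.4954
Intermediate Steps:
455404/(615**2) + 3525190/2729791 = 455404/378225 + 3525190*(1/2729791) = 455404*(1/378225) + 3525190/2729791 = 455404/378225 + 3525190/2729791 = 2576472728314/1032475200975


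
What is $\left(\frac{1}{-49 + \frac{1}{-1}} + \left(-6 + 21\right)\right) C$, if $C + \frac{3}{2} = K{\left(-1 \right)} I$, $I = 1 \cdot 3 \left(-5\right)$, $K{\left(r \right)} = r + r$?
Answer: $\frac{42693}{100} \approx 426.93$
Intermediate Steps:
$K{\left(r \right)} = 2 r$
$I = -15$ ($I = 3 \left(-5\right) = -15$)
$C = \frac{57}{2}$ ($C = - \frac{3}{2} + 2 \left(-1\right) \left(-15\right) = - \frac{3}{2} - -30 = - \frac{3}{2} + 30 = \frac{57}{2} \approx 28.5$)
$\left(\frac{1}{-49 + \frac{1}{-1}} + \left(-6 + 21\right)\right) C = \left(\frac{1}{-49 + \frac{1}{-1}} + \left(-6 + 21\right)\right) \frac{57}{2} = \left(\frac{1}{-49 - 1} + 15\right) \frac{57}{2} = \left(\frac{1}{-50} + 15\right) \frac{57}{2} = \left(- \frac{1}{50} + 15\right) \frac{57}{2} = \frac{749}{50} \cdot \frac{57}{2} = \frac{42693}{100}$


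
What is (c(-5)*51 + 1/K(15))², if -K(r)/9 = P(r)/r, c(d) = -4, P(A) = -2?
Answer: 1485961/36 ≈ 41277.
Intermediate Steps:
K(r) = 18/r (K(r) = -(-18)/r = 18/r)
(c(-5)*51 + 1/K(15))² = (-4*51 + 1/(18/15))² = (-204 + 1/(18*(1/15)))² = (-204 + 1/(6/5))² = (-204 + ⅚)² = (-1219/6)² = 1485961/36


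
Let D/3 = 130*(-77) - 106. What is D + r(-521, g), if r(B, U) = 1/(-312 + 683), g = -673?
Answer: -11259107/371 ≈ -30348.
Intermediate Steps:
D = -30348 (D = 3*(130*(-77) - 106) = 3*(-10010 - 106) = 3*(-10116) = -30348)
r(B, U) = 1/371
D + r(-521, g) = -30348 + 1/371 = -11259107/371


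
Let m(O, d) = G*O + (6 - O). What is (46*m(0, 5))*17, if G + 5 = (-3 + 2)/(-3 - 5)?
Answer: 4692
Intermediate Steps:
G = -39/8 (G = -5 + (-3 + 2)/(-3 - 5) = -5 - 1/(-8) = -5 - 1*(-1/8) = -5 + 1/8 = -39/8 ≈ -4.8750)
m(O, d) = 6 - 47*O/8 (m(O, d) = -39*O/8 + (6 - O) = 6 - 47*O/8)
(46*m(0, 5))*17 = (46*(6 - 47/8*0))*17 = (46*(6 + 0))*17 = (46*6)*17 = 276*17 = 4692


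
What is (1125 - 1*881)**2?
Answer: 59536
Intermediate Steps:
(1125 - 1*881)**2 = (1125 - 881)**2 = 244**2 = 59536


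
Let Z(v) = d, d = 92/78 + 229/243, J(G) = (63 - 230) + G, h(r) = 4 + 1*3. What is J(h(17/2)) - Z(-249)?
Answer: -512143/3159 ≈ -162.12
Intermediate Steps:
h(r) = 7 (h(r) = 4 + 3 = 7)
J(G) = -167 + G
d = 6703/3159 (d = 92*(1/78) + 229*(1/243) = 46/39 + 229/243 = 6703/3159 ≈ 2.1219)
Z(v) = 6703/3159
J(h(17/2)) - Z(-249) = (-167 + 7) - 1*6703/3159 = -160 - 6703/3159 = -512143/3159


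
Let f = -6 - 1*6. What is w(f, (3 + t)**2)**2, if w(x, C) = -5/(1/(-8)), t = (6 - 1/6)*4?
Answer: 1600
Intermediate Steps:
t = 70/3 (t = (6 - 1*1/6)*4 = (6 - 1/6)*4 = (35/6)*4 = 70/3 ≈ 23.333)
f = -12 (f = -6 - 6 = -12)
w(x, C) = 40 (w(x, C) = -5/(-1/8) = -5*(-8) = 40)
w(f, (3 + t)**2)**2 = 40**2 = 1600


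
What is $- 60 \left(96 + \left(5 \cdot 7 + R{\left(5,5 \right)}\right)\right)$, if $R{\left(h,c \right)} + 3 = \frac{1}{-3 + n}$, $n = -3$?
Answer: $-7670$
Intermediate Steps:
$R{\left(h,c \right)} = - \frac{19}{6}$ ($R{\left(h,c \right)} = -3 + \frac{1}{-3 - 3} = -3 + \frac{1}{-6} = -3 - \frac{1}{6} = - \frac{19}{6}$)
$- 60 \left(96 + \left(5 \cdot 7 + R{\left(5,5 \right)}\right)\right) = - 60 \left(96 + \left(5 \cdot 7 - \frac{19}{6}\right)\right) = - 60 \left(96 + \left(35 - \frac{19}{6}\right)\right) = - 60 \left(96 + \frac{191}{6}\right) = \left(-60\right) \frac{767}{6} = -7670$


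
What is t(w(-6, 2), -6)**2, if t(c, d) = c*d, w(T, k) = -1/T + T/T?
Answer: 49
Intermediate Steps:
w(T, k) = 1 - 1/T (w(T, k) = -1/T + 1 = 1 - 1/T)
t(w(-6, 2), -6)**2 = (((-1 - 6)/(-6))*(-6))**2 = (-1/6*(-7)*(-6))**2 = ((7/6)*(-6))**2 = (-7)**2 = 49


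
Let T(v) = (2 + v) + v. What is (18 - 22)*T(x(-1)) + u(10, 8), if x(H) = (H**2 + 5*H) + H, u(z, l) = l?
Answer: 40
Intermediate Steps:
x(H) = H**2 + 6*H
T(v) = 2 + 2*v
(18 - 22)*T(x(-1)) + u(10, 8) = (18 - 22)*(2 + 2*(-(6 - 1))) + 8 = -4*(2 + 2*(-1*5)) + 8 = -4*(2 + 2*(-5)) + 8 = -4*(2 - 10) + 8 = -4*(-8) + 8 = 32 + 8 = 40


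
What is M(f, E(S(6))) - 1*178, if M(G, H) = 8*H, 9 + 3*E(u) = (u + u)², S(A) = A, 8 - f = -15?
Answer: 182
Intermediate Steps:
f = 23 (f = 8 - 1*(-15) = 8 + 15 = 23)
E(u) = -3 + 4*u²/3 (E(u) = -3 + (u + u)²/3 = -3 + (2*u)²/3 = -3 + (4*u²)/3 = -3 + 4*u²/3)
M(f, E(S(6))) - 1*178 = 8*(-3 + (4/3)*6²) - 1*178 = 8*(-3 + (4/3)*36) - 178 = 8*(-3 + 48) - 178 = 8*45 - 178 = 360 - 178 = 182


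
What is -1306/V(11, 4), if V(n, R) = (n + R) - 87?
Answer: 653/36 ≈ 18.139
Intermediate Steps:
V(n, R) = -87 + R + n (V(n, R) = (R + n) - 87 = -87 + R + n)
-1306/V(11, 4) = -1306/(-87 + 4 + 11) = -1306/(-72) = -1306*(-1/72) = 653/36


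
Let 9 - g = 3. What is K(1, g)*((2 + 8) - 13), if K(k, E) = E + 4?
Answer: -30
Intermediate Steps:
g = 6 (g = 9 - 1*3 = 9 - 3 = 6)
K(k, E) = 4 + E
K(1, g)*((2 + 8) - 13) = (4 + 6)*((2 + 8) - 13) = 10*(10 - 13) = 10*(-3) = -30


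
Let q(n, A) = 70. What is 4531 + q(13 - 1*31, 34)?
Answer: 4601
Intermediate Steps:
4531 + q(13 - 1*31, 34) = 4531 + 70 = 4601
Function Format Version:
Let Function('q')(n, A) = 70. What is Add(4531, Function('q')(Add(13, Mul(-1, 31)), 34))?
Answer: 4601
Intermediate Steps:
Add(4531, Function('q')(Add(13, Mul(-1, 31)), 34)) = Add(4531, 70) = 4601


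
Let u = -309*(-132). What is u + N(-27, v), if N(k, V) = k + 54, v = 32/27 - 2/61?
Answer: 40815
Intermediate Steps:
u = 40788
v = 1898/1647 (v = 32*(1/27) - 2*1/61 = 32/27 - 2/61 = 1898/1647 ≈ 1.1524)
N(k, V) = 54 + k
u + N(-27, v) = 40788 + (54 - 27) = 40788 + 27 = 40815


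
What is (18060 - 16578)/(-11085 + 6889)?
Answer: -741/2098 ≈ -0.35319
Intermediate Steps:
(18060 - 16578)/(-11085 + 6889) = 1482/(-4196) = 1482*(-1/4196) = -741/2098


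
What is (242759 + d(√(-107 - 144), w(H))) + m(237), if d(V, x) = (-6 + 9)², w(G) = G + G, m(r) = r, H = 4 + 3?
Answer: 243005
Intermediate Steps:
H = 7
w(G) = 2*G
d(V, x) = 9 (d(V, x) = 3² = 9)
(242759 + d(√(-107 - 144), w(H))) + m(237) = (242759 + 9) + 237 = 242768 + 237 = 243005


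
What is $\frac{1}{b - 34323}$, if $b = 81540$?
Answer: $\frac{1}{47217} \approx 2.1179 \cdot 10^{-5}$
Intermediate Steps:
$\frac{1}{b - 34323} = \frac{1}{81540 - 34323} = \frac{1}{47217}$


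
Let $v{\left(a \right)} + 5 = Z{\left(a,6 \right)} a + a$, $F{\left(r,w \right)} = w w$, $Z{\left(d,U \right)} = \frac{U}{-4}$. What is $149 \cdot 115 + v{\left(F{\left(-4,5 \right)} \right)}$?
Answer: $\frac{34235}{2} \approx 17118.0$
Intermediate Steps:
$Z{\left(d,U \right)} = - \frac{U}{4}$ ($Z{\left(d,U \right)} = U \left(- \frac{1}{4}\right) = - \frac{U}{4}$)
$F{\left(r,w \right)} = w^{2}$
$v{\left(a \right)} = -5 - \frac{a}{2}$ ($v{\left(a \right)} = -5 + \left(\left(- \frac{1}{4}\right) 6 a + a\right) = -5 + \left(- \frac{3 a}{2} + a\right) = -5 - \frac{a}{2}$)
$149 \cdot 115 + v{\left(F{\left(-4,5 \right)} \right)} = 149 \cdot 115 - \left(5 + \frac{5^{2}}{2}\right) = 17135 - \frac{35}{2} = \frac{34235}{2}$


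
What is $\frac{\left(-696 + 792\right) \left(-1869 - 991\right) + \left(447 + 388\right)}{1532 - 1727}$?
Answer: $\frac{54745}{39} \approx 1403.7$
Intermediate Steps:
$\frac{\left(-696 + 792\right) \left(-1869 - 991\right) + \left(447 + 388\right)}{1532 - 1727} = \frac{96 \left(-2860\right) + 835}{-195} = \left(-274560 + 835\right) \left(- \frac{1}{195}\right) = \left(-273725\right) \left(- \frac{1}{195}\right) = \frac{54745}{39}$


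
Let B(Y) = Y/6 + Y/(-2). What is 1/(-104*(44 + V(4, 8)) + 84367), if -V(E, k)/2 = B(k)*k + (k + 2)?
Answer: 3/232301 ≈ 1.2914e-5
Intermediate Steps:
B(Y) = -Y/3 (B(Y) = Y*(⅙) + Y*(-½) = Y/6 - Y/2 = -Y/3)
V(E, k) = -4 - 2*k + 2*k²/3 (V(E, k) = -2*((-k/3)*k + (k + 2)) = -2*(-k²/3 + (2 + k)) = -2*(2 + k - k²/3) = -4 - 2*k + 2*k²/3)
1/(-104*(44 + V(4, 8)) + 84367) = 1/(-104*(44 + (-4 - 2*8 + (⅔)*8²)) + 84367) = 1/(-104*(44 + (-4 - 16 + (⅔)*64)) + 84367) = 1/(-104*(44 + (-4 - 16 + 128/3)) + 84367) = 1/(-104*(44 + 68/3) + 84367) = 1/(-104*200/3 + 84367) = 1/(-20800/3 + 84367) = 1/(232301/3) = 3/232301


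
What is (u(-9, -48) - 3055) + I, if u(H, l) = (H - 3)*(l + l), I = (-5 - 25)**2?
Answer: -1003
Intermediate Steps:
I = 900 (I = (-30)**2 = 900)
u(H, l) = 2*l*(-3 + H) (u(H, l) = (-3 + H)*(2*l) = 2*l*(-3 + H))
(u(-9, -48) - 3055) + I = (2*(-48)*(-3 - 9) - 3055) + 900 = (2*(-48)*(-12) - 3055) + 900 = (1152 - 3055) + 900 = -1903 + 900 = -1003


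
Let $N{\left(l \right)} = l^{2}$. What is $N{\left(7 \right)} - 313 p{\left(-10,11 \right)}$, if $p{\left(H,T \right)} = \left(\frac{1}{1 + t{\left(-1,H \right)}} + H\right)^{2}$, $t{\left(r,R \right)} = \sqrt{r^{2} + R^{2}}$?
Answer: $- \frac{156583963}{5000} + \frac{313313 \sqrt{101}}{5000} \approx -30687.0$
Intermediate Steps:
$t{\left(r,R \right)} = \sqrt{R^{2} + r^{2}}$
$p{\left(H,T \right)} = \left(H + \frac{1}{1 + \sqrt{1 + H^{2}}}\right)^{2}$ ($p{\left(H,T \right)} = \left(\frac{1}{1 + \sqrt{H^{2} + \left(-1\right)^{2}}} + H\right)^{2} = \left(\frac{1}{1 + \sqrt{H^{2} + 1}} + H\right)^{2} = \left(\frac{1}{1 + \sqrt{1 + H^{2}}} + H\right)^{2} = \left(H + \frac{1}{1 + \sqrt{1 + H^{2}}}\right)^{2}$)
$N{\left(7 \right)} - 313 p{\left(-10,11 \right)} = 7^{2} - 313 \frac{\left(1 - 10 - 10 \sqrt{1 + \left(-10\right)^{2}}\right)^{2}}{\left(1 + \sqrt{1 + \left(-10\right)^{2}}\right)^{2}} = 49 - 313 \frac{\left(1 - 10 - 10 \sqrt{1 + 100}\right)^{2}}{\left(1 + \sqrt{1 + 100}\right)^{2}} = 49 - 313 \frac{\left(1 - 10 - 10 \sqrt{101}\right)^{2}}{\left(1 + \sqrt{101}\right)^{2}} = 49 - 313 \frac{\left(-9 - 10 \sqrt{101}\right)^{2}}{\left(1 + \sqrt{101}\right)^{2}} = 49 - \frac{313 \left(-9 - 10 \sqrt{101}\right)^{2}}{\left(1 + \sqrt{101}\right)^{2}}$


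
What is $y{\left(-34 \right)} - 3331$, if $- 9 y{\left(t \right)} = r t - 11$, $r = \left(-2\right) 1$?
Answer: $- \frac{10012}{3} \approx -3337.3$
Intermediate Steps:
$r = -2$
$y{\left(t \right)} = \frac{11}{9} + \frac{2 t}{9}$ ($y{\left(t \right)} = - \frac{- 2 t - 11}{9} = - \frac{-11 - 2 t}{9} = \frac{11}{9} + \frac{2 t}{9}$)
$y{\left(-34 \right)} - 3331 = \left(\frac{11}{9} + \frac{2}{9} \left(-34\right)\right) - 3331 = \left(\frac{11}{9} - \frac{68}{9}\right) - 3331 = - \frac{19}{3} - 3331 = - \frac{10012}{3}$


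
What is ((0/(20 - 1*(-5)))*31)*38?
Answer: 0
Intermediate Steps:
((0/(20 - 1*(-5)))*31)*38 = ((0/(20 + 5))*31)*38 = ((0/25)*31)*38 = ((0*(1/25))*31)*38 = (0*31)*38 = 0*38 = 0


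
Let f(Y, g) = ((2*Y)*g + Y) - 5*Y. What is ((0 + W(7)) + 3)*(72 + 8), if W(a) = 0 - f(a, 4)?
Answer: -2000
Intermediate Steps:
f(Y, g) = -4*Y + 2*Y*g (f(Y, g) = (2*Y*g + Y) - 5*Y = (Y + 2*Y*g) - 5*Y = -4*Y + 2*Y*g)
W(a) = -4*a (W(a) = 0 - 2*a*(-2 + 4) = 0 - 2*a*2 = 0 - 4*a = -4*a)
((0 + W(7)) + 3)*(72 + 8) = ((0 - 4*7) + 3)*(72 + 8) = ((0 - 28) + 3)*80 = (-28 + 3)*80 = -25*80 = -2000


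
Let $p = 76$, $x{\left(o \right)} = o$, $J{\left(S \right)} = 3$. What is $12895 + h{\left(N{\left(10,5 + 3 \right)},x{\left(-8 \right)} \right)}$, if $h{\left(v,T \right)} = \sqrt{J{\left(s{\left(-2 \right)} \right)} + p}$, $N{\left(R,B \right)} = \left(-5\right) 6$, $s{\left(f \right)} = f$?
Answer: $12895 + \sqrt{79} \approx 12904.0$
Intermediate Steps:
$N{\left(R,B \right)} = -30$
$h{\left(v,T \right)} = \sqrt{79}$ ($h{\left(v,T \right)} = \sqrt{3 + 76} = \sqrt{79}$)
$12895 + h{\left(N{\left(10,5 + 3 \right)},x{\left(-8 \right)} \right)} = 12895 + \sqrt{79}$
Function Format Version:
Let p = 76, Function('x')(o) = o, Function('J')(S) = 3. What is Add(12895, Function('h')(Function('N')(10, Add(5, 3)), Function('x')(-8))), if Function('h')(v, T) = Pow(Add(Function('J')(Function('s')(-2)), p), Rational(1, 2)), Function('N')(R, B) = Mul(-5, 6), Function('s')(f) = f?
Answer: Add(12895, Pow(79, Rational(1, 2))) ≈ 12904.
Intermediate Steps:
Function('N')(R, B) = -30
Function('h')(v, T) = Pow(79, Rational(1, 2)) (Function('h')(v, T) = Pow(Add(3, 76), Rational(1, 2)) = Pow(79, Rational(1, 2)))
Add(12895, Function('h')(Function('N')(10, Add(5, 3)), Function('x')(-8))) = Add(12895, Pow(79, Rational(1, 2)))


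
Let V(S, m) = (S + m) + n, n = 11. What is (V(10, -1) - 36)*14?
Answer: -224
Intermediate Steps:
V(S, m) = 11 + S + m (V(S, m) = (S + m) + 11 = 11 + S + m)
(V(10, -1) - 36)*14 = ((11 + 10 - 1) - 36)*14 = (20 - 36)*14 = -16*14 = -224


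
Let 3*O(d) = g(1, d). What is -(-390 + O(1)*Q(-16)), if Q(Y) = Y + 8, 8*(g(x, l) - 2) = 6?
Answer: 1192/3 ≈ 397.33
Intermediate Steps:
g(x, l) = 11/4 (g(x, l) = 2 + (⅛)*6 = 2 + ¾ = 11/4)
O(d) = 11/12 (O(d) = (⅓)*(11/4) = 11/12)
Q(Y) = 8 + Y
-(-390 + O(1)*Q(-16)) = -(-390 + 11*(8 - 16)/12) = -(-390 + (11/12)*(-8)) = -(-390 - 22/3) = -1*(-1192/3) = 1192/3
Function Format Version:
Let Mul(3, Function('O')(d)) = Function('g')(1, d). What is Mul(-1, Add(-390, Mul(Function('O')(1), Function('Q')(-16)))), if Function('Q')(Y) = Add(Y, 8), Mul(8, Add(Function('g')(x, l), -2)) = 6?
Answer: Rational(1192, 3) ≈ 397.33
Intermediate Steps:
Function('g')(x, l) = Rational(11, 4) (Function('g')(x, l) = Add(2, Mul(Rational(1, 8), 6)) = Add(2, Rational(3, 4)) = Rational(11, 4))
Function('O')(d) = Rational(11, 12) (Function('O')(d) = Mul(Rational(1, 3), Rational(11, 4)) = Rational(11, 12))
Function('Q')(Y) = Add(8, Y)
Mul(-1, Add(-390, Mul(Function('O')(1), Function('Q')(-16)))) = Mul(-1, Add(-390, Mul(Rational(11, 12), Add(8, -16)))) = Mul(-1, Add(-390, Mul(Rational(11, 12), -8))) = Mul(-1, Add(-390, Rational(-22, 3))) = Mul(-1, Rational(-1192, 3)) = Rational(1192, 3)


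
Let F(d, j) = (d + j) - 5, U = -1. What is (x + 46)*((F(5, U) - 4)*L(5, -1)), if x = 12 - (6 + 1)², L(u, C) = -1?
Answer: 45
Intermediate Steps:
F(d, j) = -5 + d + j
x = -37 (x = 12 - 1*7² = 12 - 1*49 = 12 - 49 = -37)
(x + 46)*((F(5, U) - 4)*L(5, -1)) = (-37 + 46)*(((-5 + 5 - 1) - 4)*(-1)) = 9*((-1 - 4)*(-1)) = 9*(-5*(-1)) = 9*5 = 45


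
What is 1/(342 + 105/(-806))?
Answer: 806/275547 ≈ 0.0029251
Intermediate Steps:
1/(342 + 105/(-806)) = 1/(342 + 105*(-1/806)) = 1/(342 - 105/806) = 1/(275547/806) = 806/275547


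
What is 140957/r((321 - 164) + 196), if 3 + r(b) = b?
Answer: 140957/350 ≈ 402.73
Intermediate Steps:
r(b) = -3 + b
140957/r((321 - 164) + 196) = 140957/(-3 + ((321 - 164) + 196)) = 140957/(-3 + (157 + 196)) = 140957/(-3 + 353) = 140957/350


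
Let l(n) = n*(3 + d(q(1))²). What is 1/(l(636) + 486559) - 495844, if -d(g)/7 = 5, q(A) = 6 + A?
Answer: -628515491547/1267567 ≈ -4.9584e+5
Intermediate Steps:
d(g) = -35 (d(g) = -7*5 = -35)
l(n) = 1228*n (l(n) = n*(3 + (-35)²) = n*(3 + 1225) = n*1228 = 1228*n)
1/(l(636) + 486559) - 495844 = 1/(1228*636 + 486559) - 495844 = 1/(781008 + 486559) - 495844 = 1/1267567 - 495844 = -628515491547/1267567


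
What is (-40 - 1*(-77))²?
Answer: 1369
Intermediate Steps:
(-40 - 1*(-77))² = (-40 + 77)² = 37² = 1369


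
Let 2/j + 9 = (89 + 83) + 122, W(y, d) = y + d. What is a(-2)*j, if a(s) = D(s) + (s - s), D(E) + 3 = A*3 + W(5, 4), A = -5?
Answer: -6/95 ≈ -0.063158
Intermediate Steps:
W(y, d) = d + y
D(E) = -9 (D(E) = -3 + (-5*3 + (4 + 5)) = -3 + (-15 + 9) = -3 - 6 = -9)
j = 2/285 (j = 2/(-9 + ((89 + 83) + 122)) = 2/(-9 + (172 + 122)) = 2/(-9 + 294) = 2/285 ≈ 0.0070175)
a(s) = -9 (a(s) = -9 + (s - s) = -9 + 0 = -9)
a(-2)*j = -9*2/285 = -6/95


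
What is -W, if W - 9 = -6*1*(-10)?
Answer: -69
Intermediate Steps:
W = 69 (W = 9 - 6*1*(-10) = 9 - 6*(-10) = 9 + 60 = 69)
-W = -1*69 = -69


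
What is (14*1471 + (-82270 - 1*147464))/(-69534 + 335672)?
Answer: -104570/133069 ≈ -0.78583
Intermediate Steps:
(14*1471 + (-82270 - 1*147464))/(-69534 + 335672) = (20594 + (-82270 - 147464))/266138 = (20594 - 229734)*(1/266138) = -209140*1/266138 = -104570/133069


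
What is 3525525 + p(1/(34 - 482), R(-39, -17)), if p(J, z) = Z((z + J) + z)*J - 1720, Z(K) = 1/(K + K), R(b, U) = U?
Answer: 107356243131/30466 ≈ 3.5238e+6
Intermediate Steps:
Z(K) = 1/(2*K)
p(J, z) = -1720 + J/(2*(J + 2*z)) (p(J, z) = (1/(2*((z + J) + z)))*J - 1720 = (1/(2*((J + z) + z)))*J - 1720 = (1/(2*(J + 2*z)))*J - 1720 = J/(2*(J + 2*z)) - 1720 = -1720 + J/(2*(J + 2*z)))
3525525 + p(1/(34 - 482), R(-39, -17)) = 3525525 + (-6880*(-17) - 3439/(34 - 482))/(2*(1/(34 - 482) + 2*(-17))) = 3525525 + (116960 - 3439/(-448))/(2*(1/(-448) - 34)) = 3525525 + (116960 - 3439*(-1/448))/(2*(-1/448 - 34)) = 3525525 + (116960 + 3439/448)/(2*(-15233/448)) = 3525525 + (1/2)*(-448/15233)*(52401519/448) = 3525525 - 52401519/30466 = 107356243131/30466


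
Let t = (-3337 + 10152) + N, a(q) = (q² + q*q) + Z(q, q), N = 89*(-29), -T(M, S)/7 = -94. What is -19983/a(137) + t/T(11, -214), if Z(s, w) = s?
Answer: 73183568/12395075 ≈ 5.9042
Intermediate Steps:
T(M, S) = 658 (T(M, S) = -7*(-94) = 658)
N = -2581
a(q) = q + 2*q² (a(q) = (q² + q*q) + q = (q² + q²) + q = 2*q² + q = q + 2*q²)
t = 4234 (t = (-3337 + 10152) - 2581 = 6815 - 2581 = 4234)
-19983/a(137) + t/T(11, -214) = -19983*1/(137*(1 + 2*137)) + 4234/658 = -19983*1/(137*(1 + 274)) + 4234*(1/658) = -19983/(137*275) + 2117/329 = -19983/37675 + 2117/329 = 73183568/12395075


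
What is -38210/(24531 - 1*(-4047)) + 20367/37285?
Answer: -421305862/532765365 ≈ -0.79079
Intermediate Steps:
-38210/(24531 - 1*(-4047)) + 20367/37285 = -38210/(24531 + 4047) + 20367*(1/37285) = -38210/28578 + 20367/37285 = -38210*1/28578 + 20367/37285 = -19105/14289 + 20367/37285 = -421305862/532765365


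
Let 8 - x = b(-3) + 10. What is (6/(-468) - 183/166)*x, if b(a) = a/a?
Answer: 3610/1079 ≈ 3.3457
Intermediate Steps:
b(a) = 1
x = -3 (x = 8 - (1 + 10) = 8 - 1*11 = 8 - 11 = -3)
(6/(-468) - 183/166)*x = (6/(-468) - 183/166)*(-3) = (6*(-1/468) - 183*1/166)*(-3) = (-1/78 - 183/166)*(-3) = -3610/3237*(-3) = 3610/1079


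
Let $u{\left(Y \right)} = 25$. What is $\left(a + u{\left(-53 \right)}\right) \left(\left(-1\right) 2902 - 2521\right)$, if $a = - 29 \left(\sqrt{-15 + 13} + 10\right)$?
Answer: $1437095 + 157267 i \sqrt{2} \approx 1.4371 \cdot 10^{6} + 2.2241 \cdot 10^{5} i$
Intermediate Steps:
$a = -290 - 29 i \sqrt{2}$ ($a = - 29 \left(\sqrt{-2} + 10\right) = - 29 \left(i \sqrt{2} + 10\right) = - 29 \left(10 + i \sqrt{2}\right) = -290 - 29 i \sqrt{2} \approx -290.0 - 41.012 i$)
$\left(a + u{\left(-53 \right)}\right) \left(\left(-1\right) 2902 - 2521\right) = \left(\left(-290 - 29 i \sqrt{2}\right) + 25\right) \left(\left(-1\right) 2902 - 2521\right) = \left(-265 - 29 i \sqrt{2}\right) \left(-2902 - 2521\right) = \left(-265 - 29 i \sqrt{2}\right) \left(-5423\right) = 1437095 + 157267 i \sqrt{2}$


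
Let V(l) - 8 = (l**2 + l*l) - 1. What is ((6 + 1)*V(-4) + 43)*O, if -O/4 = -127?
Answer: 160528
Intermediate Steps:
V(l) = 7 + 2*l**2 (V(l) = 8 + ((l**2 + l*l) - 1) = 8 + ((l**2 + l**2) - 1) = 8 + (2*l**2 - 1) = 8 + (-1 + 2*l**2) = 7 + 2*l**2)
O = 508 (O = -4*(-127) = 508)
((6 + 1)*V(-4) + 43)*O = ((6 + 1)*(7 + 2*(-4)**2) + 43)*508 = (7*(7 + 2*16) + 43)*508 = (7*(7 + 32) + 43)*508 = (7*39 + 43)*508 = (273 + 43)*508 = 316*508 = 160528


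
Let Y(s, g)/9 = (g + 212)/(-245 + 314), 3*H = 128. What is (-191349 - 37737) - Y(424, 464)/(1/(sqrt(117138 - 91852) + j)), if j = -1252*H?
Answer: 103064078/23 - 2028*sqrt(25286)/23 ≈ 4.4670e+6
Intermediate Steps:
H = 128/3 (H = (1/3)*128 = 128/3 ≈ 42.667)
Y(s, g) = 636/23 + 3*g/23 (Y(s, g) = 9*((g + 212)/(-245 + 314)) = 9*((212 + g)/69) = 9*((212 + g)*(1/69)) = 9*(212/69 + g/69) = 636/23 + 3*g/23)
j = -160256/3 (j = -1252*128/3 = -160256/3 ≈ -53419.)
(-191349 - 37737) - Y(424, 464)/(1/(sqrt(117138 - 91852) + j)) = (-191349 - 37737) - (636/23 + (3/23)*464)/(1/(sqrt(117138 - 91852) - 160256/3)) = -229086 - (636/23 + 1392/23)/(1/(sqrt(25286) - 160256/3)) = -229086 - 2028/(23*(1/(-160256/3 + sqrt(25286)))) = -229086 - 2028*(-160256/3 + sqrt(25286))/23 = -229086 - (-108333056/23 + 2028*sqrt(25286)/23) = -229086 + (108333056/23 - 2028*sqrt(25286)/23) = 103064078/23 - 2028*sqrt(25286)/23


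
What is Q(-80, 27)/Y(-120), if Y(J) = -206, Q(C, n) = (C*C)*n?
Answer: -86400/103 ≈ -838.83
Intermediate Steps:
Q(C, n) = n*C² (Q(C, n) = C²*n = n*C²)
Q(-80, 27)/Y(-120) = (27*(-80)²)/(-206) = (27*6400)*(-1/206) = 172800*(-1/206) = -86400/103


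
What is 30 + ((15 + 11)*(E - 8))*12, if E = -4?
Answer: -3714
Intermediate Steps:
30 + ((15 + 11)*(E - 8))*12 = 30 + ((15 + 11)*(-4 - 8))*12 = 30 + (26*(-12))*12 = 30 - 312*12 = 30 - 3744 = -3714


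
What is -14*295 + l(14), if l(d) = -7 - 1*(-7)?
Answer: -4130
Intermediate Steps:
l(d) = 0 (l(d) = -7 + 7 = 0)
-14*295 + l(14) = -14*295 + 0 = -4130 + 0 = -4130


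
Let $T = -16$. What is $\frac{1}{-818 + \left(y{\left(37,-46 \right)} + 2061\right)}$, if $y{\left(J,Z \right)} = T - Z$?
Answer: $\frac{1}{1273} \approx 0.00078555$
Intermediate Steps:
$y{\left(J,Z \right)} = -16 - Z$
$\frac{1}{-818 + \left(y{\left(37,-46 \right)} + 2061\right)} = \frac{1}{-818 + \left(\left(-16 - -46\right) + 2061\right)} = \frac{1}{-818 + \left(\left(-16 + 46\right) + 2061\right)} = \frac{1}{-818 + \left(30 + 2061\right)} = \frac{1}{-818 + 2091} = \frac{1}{1273}$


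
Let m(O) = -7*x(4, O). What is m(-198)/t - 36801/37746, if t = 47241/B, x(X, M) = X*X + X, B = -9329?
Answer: 587160799/22014306 ≈ 26.672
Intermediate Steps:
x(X, M) = X + X² (x(X, M) = X² + X = X + X²)
t = -47241/9329 (t = 47241/(-9329) = 47241*(-1/9329) = -47241/9329 ≈ -5.0639)
m(O) = -140 (m(O) = -28*(1 + 4) = -28*5 = -7*20 = -140)
m(-198)/t - 36801/37746 = -140/(-47241/9329) - 36801/37746 = -140*(-9329/47241) - 36801*1/37746 = 1306060/47241 - 1363/1398 = 587160799/22014306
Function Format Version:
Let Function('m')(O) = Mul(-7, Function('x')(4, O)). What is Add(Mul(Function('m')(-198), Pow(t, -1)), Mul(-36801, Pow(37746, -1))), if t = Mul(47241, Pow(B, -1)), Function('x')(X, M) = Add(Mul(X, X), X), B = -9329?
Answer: Rational(587160799, 22014306) ≈ 26.672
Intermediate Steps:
Function('x')(X, M) = Add(X, Pow(X, 2)) (Function('x')(X, M) = Add(Pow(X, 2), X) = Add(X, Pow(X, 2)))
t = Rational(-47241, 9329) (t = Mul(47241, Pow(-9329, -1)) = Mul(47241, Rational(-1, 9329)) = Rational(-47241, 9329) ≈ -5.0639)
Function('m')(O) = -140 (Function('m')(O) = Mul(-7, Mul(4, Add(1, 4))) = Mul(-7, Mul(4, 5)) = Mul(-7, 20) = -140)
Add(Mul(Function('m')(-198), Pow(t, -1)), Mul(-36801, Pow(37746, -1))) = Add(Mul(-140, Pow(Rational(-47241, 9329), -1)), Mul(-36801, Pow(37746, -1))) = Add(Mul(-140, Rational(-9329, 47241)), Mul(-36801, Rational(1, 37746))) = Add(Rational(1306060, 47241), Rational(-1363, 1398)) = Rational(587160799, 22014306)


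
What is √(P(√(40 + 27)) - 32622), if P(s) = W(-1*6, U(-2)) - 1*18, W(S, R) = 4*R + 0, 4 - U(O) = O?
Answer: 6*I*√906 ≈ 180.6*I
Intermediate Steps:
U(O) = 4 - O
W(S, R) = 4*R
P(s) = 6 (P(s) = 4*(4 - 1*(-2)) - 1*18 = 4*(4 + 2) - 18 = 4*6 - 18 = 24 - 18 = 6)
√(P(√(40 + 27)) - 32622) = √(6 - 32622) = √(-32616) = 6*I*√906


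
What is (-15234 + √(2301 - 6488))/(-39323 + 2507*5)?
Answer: 7617/13394 - I*√4187/26788 ≈ 0.56869 - 0.0024155*I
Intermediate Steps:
(-15234 + √(2301 - 6488))/(-39323 + 2507*5) = (-15234 + √(-4187))/(-39323 + 12535) = (-15234 + I*√4187)/(-26788) = (-15234 + I*√4187)*(-1/26788) = 7617/13394 - I*√4187/26788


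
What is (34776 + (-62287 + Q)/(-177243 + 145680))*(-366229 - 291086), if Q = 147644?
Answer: -26719843332195/1169 ≈ -2.2857e+10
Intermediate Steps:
(34776 + (-62287 + Q)/(-177243 + 145680))*(-366229 - 291086) = (34776 + (-62287 + 147644)/(-177243 + 145680))*(-366229 - 291086) = (34776 + 85357/(-31563))*(-657315) = (34776 + 85357*(-1/31563))*(-657315) = (34776 - 85357/31563)*(-657315) = (1097549531/31563)*(-657315) = -26719843332195/1169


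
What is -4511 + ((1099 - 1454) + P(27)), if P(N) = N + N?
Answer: -4812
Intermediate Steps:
P(N) = 2*N
-4511 + ((1099 - 1454) + P(27)) = -4511 + ((1099 - 1454) + 2*27) = -4511 + (-355 + 54) = -4511 - 301 = -4812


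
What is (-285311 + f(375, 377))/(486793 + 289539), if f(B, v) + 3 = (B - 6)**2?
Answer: -149153/776332 ≈ -0.19213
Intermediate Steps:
f(B, v) = -3 + (-6 + B)**2 (f(B, v) = -3 + (B - 6)**2 = -3 + (-6 + B)**2)
(-285311 + f(375, 377))/(486793 + 289539) = (-285311 + (-3 + (-6 + 375)**2))/(486793 + 289539) = (-285311 + (-3 + 369**2))/776332 = (-285311 + (-3 + 136161))*(1/776332) = (-285311 + 136158)*(1/776332) = -149153*1/776332 = -149153/776332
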